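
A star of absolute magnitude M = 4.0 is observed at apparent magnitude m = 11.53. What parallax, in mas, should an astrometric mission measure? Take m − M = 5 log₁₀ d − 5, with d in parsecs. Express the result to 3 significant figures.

m − M = 11.53 − 4.0 = 7.53.
d = 10^((m−M)/5 + 1) = 10^2.506 = 320.63 pc.
p = 1/d = 1/320.63 = 0.0031189 arcsec = 3.1189 mas.

3.12 mas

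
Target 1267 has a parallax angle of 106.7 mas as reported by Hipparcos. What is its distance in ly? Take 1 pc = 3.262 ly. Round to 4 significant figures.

p = 106.7 mas = 0.1067 arcsec.
d = 1/p = 1/0.1067 = 9.3721 pc.
In light-years: 9.3721 × 3.262 = 30.572 ly.

30.57 ly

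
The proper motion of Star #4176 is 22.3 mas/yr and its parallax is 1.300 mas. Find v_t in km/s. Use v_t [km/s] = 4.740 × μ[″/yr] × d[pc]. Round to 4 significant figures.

d = 1/p = 1/0.001300″ = 769.23 pc.
μ = 22.3 mas/yr = 0.0223 ″/yr.
v_t = 4.74 × μ × d = 4.74 × 0.0223 × 769.23 = 81.309 km/s.

81.31 km/s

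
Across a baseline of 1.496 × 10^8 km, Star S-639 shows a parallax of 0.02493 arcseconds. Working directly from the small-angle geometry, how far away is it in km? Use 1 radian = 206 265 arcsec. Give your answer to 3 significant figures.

θ = 0.02493″ = 0.02493/206265 = 1.2086 × 10^-7 rad.
d = B/θ = (1.496 × 10^8) / (1.2086 × 10^-7) = 1.2378 × 10^15 km.

1.24 × 10^15 km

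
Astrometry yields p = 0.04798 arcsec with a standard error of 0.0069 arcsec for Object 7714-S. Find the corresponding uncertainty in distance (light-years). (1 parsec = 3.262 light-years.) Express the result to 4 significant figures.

9.777 ly

d = 1/p, so σ_d = σ_p / p².
σ_d = 0.00690 / (0.04798)² = 0.00690 / 0.0023021 = 2.9973 pc = 2.9973 × 3.262 ly = 9.7772 ly.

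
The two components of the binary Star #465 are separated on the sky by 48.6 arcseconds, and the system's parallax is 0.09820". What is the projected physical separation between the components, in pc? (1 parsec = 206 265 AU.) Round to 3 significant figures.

d = 1/p = 1/0.09820″ = 10.183 pc.
At distance d (pc), an angle of θ arcsec spans θ·d AU: s = 48.6 × 10.183 = 494.89 AU.
= 494.89 / 206265 = 0.0023993 pc.

0.00240 pc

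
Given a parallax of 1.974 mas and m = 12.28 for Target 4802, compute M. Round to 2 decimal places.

d = 1/p = 1/0.001974″ = 506.59 pc.
m − M = 5 log₁₀(506.59) − 5 = 13.5233 − 5 = 8.5233.
M = m − (m − M) = 12.28 − 8.5233 = 3.76.

M = 3.76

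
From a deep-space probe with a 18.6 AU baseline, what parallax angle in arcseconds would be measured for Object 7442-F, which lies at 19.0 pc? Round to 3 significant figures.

0.979 arcsec

p (arcsec) = B (AU) / d (pc).
p = 18.6 / 19.0 = 0.97895 arcsec.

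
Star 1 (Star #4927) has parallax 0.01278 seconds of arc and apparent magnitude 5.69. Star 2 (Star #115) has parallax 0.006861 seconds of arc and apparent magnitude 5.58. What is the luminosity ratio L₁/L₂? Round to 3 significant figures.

d₁ = 1/p₁ = 1/0.01278″ = 78.247 pc; d₂ = 1/p₂ = 1/0.006861″ = 145.75 pc.
M₁ = m₁ − 5 log₁₀ d₁ + 5 = 5.69 − 9.4673 + 5 = 1.2227.
M₂ = 5.58 − 10.8180 + 5 = -0.2380.
L₁/L₂ = 10^(0.4(M₂ − M₁)) = 10^(0.4 × (-1.4607)) = 10^(-0.58428) = 0.26045.

L₁/L₂ = 0.260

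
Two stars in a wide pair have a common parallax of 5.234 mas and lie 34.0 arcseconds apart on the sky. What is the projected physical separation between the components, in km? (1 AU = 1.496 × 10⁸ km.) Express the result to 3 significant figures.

9.72 × 10^11 km

d = 1/p = 1/0.005234″ = 191.06 pc.
At distance d (pc), an angle of θ arcsec spans θ·d AU: s = 34.0 × 191.06 = 6496 AU.
= 6496 × 1.496 × 10⁸ km = 9.7180 × 10^11 km.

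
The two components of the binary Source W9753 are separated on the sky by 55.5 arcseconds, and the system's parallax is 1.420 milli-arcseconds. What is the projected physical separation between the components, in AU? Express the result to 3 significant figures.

39100 AU

d = 1/p = 1/0.001420″ = 704.23 pc.
At distance d (pc), an angle of θ arcsec spans θ·d AU: s = 55.5 × 704.23 = 39085 AU.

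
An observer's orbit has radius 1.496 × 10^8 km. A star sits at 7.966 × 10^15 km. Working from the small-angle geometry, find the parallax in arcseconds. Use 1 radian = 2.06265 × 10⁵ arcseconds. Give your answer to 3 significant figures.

0.00387 arcsec

θ ≈ B/d = (1.496 × 10^8) / (7.966 × 10^15) = 1.8780 × 10^-8 rad.
In arcseconds: 1.8780 × 10^-8 × 206265 = 0.0038737″.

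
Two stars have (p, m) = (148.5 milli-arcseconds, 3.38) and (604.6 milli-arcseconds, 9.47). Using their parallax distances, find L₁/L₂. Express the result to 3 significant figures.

L₁/L₂ = 4520

d₁ = 1/p₁ = 1/0.1485″ = 6.734 pc; d₂ = 1/p₂ = 1/0.6046″ = 1.654 pc.
M₁ = m₁ − 5 log₁₀ d₁ + 5 = 3.38 − 4.1414 + 5 = 4.2386.
M₂ = 9.47 − 1.0927 + 5 = 13.3773.
L₁/L₂ = 10^(0.4(M₂ − M₁)) = 10^(0.4 × 9.1387) = 10^3.65548 = 4523.6.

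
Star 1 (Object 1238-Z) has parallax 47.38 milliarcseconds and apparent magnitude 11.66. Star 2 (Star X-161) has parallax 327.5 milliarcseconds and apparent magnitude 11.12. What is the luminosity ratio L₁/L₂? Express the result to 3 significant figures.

L₁/L₂ = 29.1

d₁ = 1/p₁ = 1/0.04738″ = 21.106 pc; d₂ = 1/p₂ = 1/0.3275″ = 3.0534 pc.
M₁ = m₁ − 5 log₁₀ d₁ + 5 = 11.66 − 6.6220 + 5 = 10.0380.
M₂ = 11.12 − 2.4239 + 5 = 13.6961.
L₁/L₂ = 10^(0.4(M₂ − M₁)) = 10^(0.4 × 3.6581) = 10^1.46324 = 29.056.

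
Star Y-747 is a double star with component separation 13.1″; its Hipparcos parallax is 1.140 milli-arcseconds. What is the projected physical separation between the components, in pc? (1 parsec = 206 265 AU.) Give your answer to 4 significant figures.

d = 1/p = 1/0.001140″ = 877.19 pc.
At distance d (pc), an angle of θ arcsec spans θ·d AU: s = 13.1 × 877.19 = 11491 AU.
= 11491 / 206265 = 0.055710 pc.

0.05571 pc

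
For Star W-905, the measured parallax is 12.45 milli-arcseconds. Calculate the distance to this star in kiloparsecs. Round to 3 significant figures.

p = 12.45 milli-arcseconds = 0.01245 arcsec.
d = 1/p = 1/0.01245 = 80.321 pc.
= 0.080321 kpc.

0.0803 kpc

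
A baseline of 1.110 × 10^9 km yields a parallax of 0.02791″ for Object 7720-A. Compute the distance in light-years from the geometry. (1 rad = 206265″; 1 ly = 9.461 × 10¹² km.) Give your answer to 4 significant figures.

867.1 ly

θ = 0.02791″ = 0.02791/206265 = 1.3531 × 10^-7 rad.
d = B/θ = (1.110 × 10^9) / (1.3531 × 10^-7) = 8.2034 × 10^15 km = (8.2034 × 10^15) / (9.461 × 10^12) ly = 867.08 ly.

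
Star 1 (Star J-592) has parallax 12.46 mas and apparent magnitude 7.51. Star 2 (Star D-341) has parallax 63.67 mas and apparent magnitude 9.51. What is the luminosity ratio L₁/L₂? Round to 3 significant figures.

d₁ = 1/p₁ = 1/0.01246″ = 80.257 pc; d₂ = 1/p₂ = 1/0.06367″ = 15.706 pc.
M₁ = m₁ − 5 log₁₀ d₁ + 5 = 7.51 − 9.5224 + 5 = 2.9876.
M₂ = 9.51 − 5.9803 + 5 = 8.5297.
L₁/L₂ = 10^(0.4(M₂ − M₁)) = 10^(0.4 × 5.5421) = 10^2.21684 = 164.76.

L₁/L₂ = 165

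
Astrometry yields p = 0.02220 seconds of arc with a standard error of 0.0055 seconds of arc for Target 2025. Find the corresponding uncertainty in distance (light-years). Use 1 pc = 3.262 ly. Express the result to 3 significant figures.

d = 1/p, so σ_d = σ_p / p².
σ_d = 0.00550 / (0.02220)² = 0.00550 / 0.00049284 = 11.16 pc = 11.16 × 3.262 ly = 36.404 ly.

36.4 ly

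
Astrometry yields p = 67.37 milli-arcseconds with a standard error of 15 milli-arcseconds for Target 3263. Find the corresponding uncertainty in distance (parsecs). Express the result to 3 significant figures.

d = 1/p, so σ_d = σ_p / p².
σ_d = 0.0150 / (0.06737)² = 0.0150 / 0.0045387 = 3.3049 pc.

3.30 pc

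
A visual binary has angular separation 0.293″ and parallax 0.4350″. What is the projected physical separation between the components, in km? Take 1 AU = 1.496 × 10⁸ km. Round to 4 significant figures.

1.008 × 10^8 km

d = 1/p = 1/0.4350″ = 2.2989 pc.
At distance d (pc), an angle of θ arcsec spans θ·d AU: s = 0.293 × 2.2989 = 0.67358 AU.
= 0.67358 × 1.496 × 10⁸ km = 1.0077 × 10^8 km.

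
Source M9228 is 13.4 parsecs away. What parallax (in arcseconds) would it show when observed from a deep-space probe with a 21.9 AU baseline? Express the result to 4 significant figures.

p (arcsec) = B (AU) / d (pc).
p = 21.9 / 13.4 = 1.6343 arcsec.

1.634 arcsec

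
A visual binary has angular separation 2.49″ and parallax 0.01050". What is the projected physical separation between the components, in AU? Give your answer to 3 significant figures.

237 AU

d = 1/p = 1/0.01050″ = 95.238 pc.
At distance d (pc), an angle of θ arcsec spans θ·d AU: s = 2.49 × 95.238 = 237.14 AU.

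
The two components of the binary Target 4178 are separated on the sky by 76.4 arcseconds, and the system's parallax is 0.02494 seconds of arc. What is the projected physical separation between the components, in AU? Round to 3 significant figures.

3060 AU

d = 1/p = 1/0.02494″ = 40.096 pc.
At distance d (pc), an angle of θ arcsec spans θ·d AU: s = 76.4 × 40.096 = 3063.3 AU.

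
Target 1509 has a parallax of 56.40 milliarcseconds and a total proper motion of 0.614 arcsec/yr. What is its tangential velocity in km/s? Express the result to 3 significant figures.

d = 1/p = 1/0.05640″ = 17.73 pc.
v_t = 4.74 × μ × d = 4.74 × 0.614 × 17.73 = 51.601 km/s.

51.6 km/s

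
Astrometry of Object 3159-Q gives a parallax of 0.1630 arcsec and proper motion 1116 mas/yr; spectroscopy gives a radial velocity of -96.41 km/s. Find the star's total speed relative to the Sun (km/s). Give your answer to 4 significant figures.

101.7 km/s

d = 1/p = 1/0.1630″ = 6.135 pc.
μ = 1116 mas/yr = 1.116 ″/yr.
v_t = 4.740 μ d = 4.740 × 1.116 × 6.135 = 32.453 km/s.
v = √(v_r² + v_t²) = √((-96.41)² + 32.453²) = √10348.1 = 101.73 km/s.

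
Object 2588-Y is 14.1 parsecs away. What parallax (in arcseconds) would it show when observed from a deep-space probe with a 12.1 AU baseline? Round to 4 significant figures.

p (arcsec) = B (AU) / d (pc).
p = 12.1 / 14.1 = 0.85816 arcsec.

0.8582 arcsec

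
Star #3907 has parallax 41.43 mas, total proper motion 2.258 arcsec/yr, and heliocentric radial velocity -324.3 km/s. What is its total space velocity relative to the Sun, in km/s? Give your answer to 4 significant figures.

414.6 km/s

d = 1/p = 1/0.04143″ = 24.137 pc.
v_t = 4.740 μ d = 4.740 × 2.258 × 24.137 = 258.34 km/s.
v = √(v_r² + v_t²) = √((-324.3)² + 258.34²) = √171910 = 414.62 km/s.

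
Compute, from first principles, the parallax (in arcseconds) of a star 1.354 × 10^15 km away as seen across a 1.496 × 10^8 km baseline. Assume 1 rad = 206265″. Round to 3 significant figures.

θ ≈ B/d = (1.496 × 10^8) / (1.354 × 10^15) = 1.1049 × 10^-7 rad.
In arcseconds: 1.1049 × 10^-7 × 206265 = 0.02279″.

0.0228 arcsec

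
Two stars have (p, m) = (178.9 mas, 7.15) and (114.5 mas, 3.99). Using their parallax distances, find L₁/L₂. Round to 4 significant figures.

L₁/L₂ = 0.02230

d₁ = 1/p₁ = 1/0.1789″ = 5.5897 pc; d₂ = 1/p₂ = 1/0.1145″ = 8.7336 pc.
M₁ = m₁ − 5 log₁₀ d₁ + 5 = 7.15 − 3.7369 + 5 = 8.4131.
M₂ = 3.99 − 4.7060 + 5 = 4.2840.
L₁/L₂ = 10^(0.4(M₂ − M₁)) = 10^(0.4 × (-4.1291)) = 10^(-1.65164) = 0.022303.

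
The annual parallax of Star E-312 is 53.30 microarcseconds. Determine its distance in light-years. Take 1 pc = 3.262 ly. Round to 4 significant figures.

p = 53.30 microarcseconds = 0.00005330 arcsec.
d = 1/p = 1/0.00005330 = 18762 pc.
In light-years: 18762 × 3.262 = 61202 ly.

61200 light years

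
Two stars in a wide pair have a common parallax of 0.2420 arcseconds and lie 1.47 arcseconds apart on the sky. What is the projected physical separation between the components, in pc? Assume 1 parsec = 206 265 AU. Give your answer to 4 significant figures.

d = 1/p = 1/0.2420″ = 4.1322 pc.
At distance d (pc), an angle of θ arcsec spans θ·d AU: s = 1.47 × 4.1322 = 6.0743 AU.
= 6.0743 / 206265 = 2.9449 × 10^-5 pc.

2.945 × 10^-5 pc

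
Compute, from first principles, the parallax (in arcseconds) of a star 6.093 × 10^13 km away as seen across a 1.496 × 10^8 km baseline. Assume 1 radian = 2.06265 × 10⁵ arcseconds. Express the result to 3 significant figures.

θ ≈ B/d = (1.496 × 10^8) / (6.093 × 10^13) = 2.4553 × 10^-6 rad.
In arcseconds: 2.4553 × 10^-6 × 206265 = 0.50644″.

0.506 arcsec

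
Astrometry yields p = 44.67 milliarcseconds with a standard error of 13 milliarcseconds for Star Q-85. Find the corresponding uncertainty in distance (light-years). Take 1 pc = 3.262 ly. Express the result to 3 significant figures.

d = 1/p, so σ_d = σ_p / p².
σ_d = 0.0130 / (0.04467)² = 0.0130 / 0.0019954 = 6.515 pc = 6.515 × 3.262 ly = 21.252 ly.

21.3 ly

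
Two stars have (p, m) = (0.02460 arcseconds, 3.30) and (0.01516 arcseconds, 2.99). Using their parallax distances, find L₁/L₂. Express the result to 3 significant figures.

L₁/L₂ = 0.285

d₁ = 1/p₁ = 1/0.02460″ = 40.65 pc; d₂ = 1/p₂ = 1/0.01516″ = 65.963 pc.
M₁ = m₁ − 5 log₁₀ d₁ + 5 = 3.30 − 8.0453 + 5 = 0.2547.
M₂ = 2.99 − 9.0965 + 5 = -1.1065.
L₁/L₂ = 10^(0.4(M₂ − M₁)) = 10^(0.4 × (-1.3612)) = 10^(-0.54448) = 0.28544.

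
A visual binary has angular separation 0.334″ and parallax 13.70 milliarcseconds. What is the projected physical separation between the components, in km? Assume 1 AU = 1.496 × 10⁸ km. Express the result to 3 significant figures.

d = 1/p = 1/0.01370″ = 72.993 pc.
At distance d (pc), an angle of θ arcsec spans θ·d AU: s = 0.334 × 72.993 = 24.38 AU.
= 24.38 × 1.496 × 10⁸ km = 3.6472 × 10^9 km.

3.65 × 10^9 km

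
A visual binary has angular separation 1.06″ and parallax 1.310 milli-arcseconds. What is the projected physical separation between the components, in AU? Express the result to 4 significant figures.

809.2 AU

d = 1/p = 1/0.001310″ = 763.36 pc.
At distance d (pc), an angle of θ arcsec spans θ·d AU: s = 1.06 × 763.36 = 809.16 AU.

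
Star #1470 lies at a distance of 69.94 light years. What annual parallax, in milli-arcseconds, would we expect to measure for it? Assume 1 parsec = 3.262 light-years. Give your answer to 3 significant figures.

d = 69.94 ly ÷ 3.262 = 21.441 pc.
p = 1/d = 1/21.441 = 0.04664 arcsec.
= 0.04664 × 1000 = 46.64 mas.

46.6 mas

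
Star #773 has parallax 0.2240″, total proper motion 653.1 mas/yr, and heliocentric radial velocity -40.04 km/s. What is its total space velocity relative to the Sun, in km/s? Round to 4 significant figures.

d = 1/p = 1/0.2240″ = 4.4643 pc.
μ = 653.1 mas/yr = 0.6531 ″/yr.
v_t = 4.740 μ d = 4.740 × 0.6531 × 4.4643 = 13.82 km/s.
v = √(v_r² + v_t²) = √((-40.04)² + 13.82²) = √1794.19 = 42.358 km/s.

42.36 km/s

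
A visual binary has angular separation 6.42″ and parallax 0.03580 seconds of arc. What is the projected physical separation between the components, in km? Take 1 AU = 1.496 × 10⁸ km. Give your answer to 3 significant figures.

d = 1/p = 1/0.03580″ = 27.933 pc.
At distance d (pc), an angle of θ arcsec spans θ·d AU: s = 6.42 × 27.933 = 179.33 AU.
= 179.33 × 1.496 × 10⁸ km = 2.6828 × 10^10 km.

2.68 × 10^10 km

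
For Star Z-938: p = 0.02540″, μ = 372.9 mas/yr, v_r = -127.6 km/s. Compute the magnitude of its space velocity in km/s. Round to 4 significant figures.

145.3 km/s

d = 1/p = 1/0.02540″ = 39.37 pc.
μ = 372.9 mas/yr = 0.3729 ″/yr.
v_t = 4.740 μ d = 4.740 × 0.3729 × 39.37 = 69.588 km/s.
v = √(v_r² + v_t²) = √((-127.6)² + 69.588²) = √21124.2 = 145.34 km/s.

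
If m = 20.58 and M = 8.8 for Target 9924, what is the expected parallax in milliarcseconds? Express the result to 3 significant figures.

0.441 mas

m − M = 20.58 − 8.8 = 11.78.
d = 10^((m−M)/5 + 1) = 10^3.356 = 2269.9 pc.
p = 1/d = 1/2269.9 = 0.00044055 arcsec = 0.44055 mas.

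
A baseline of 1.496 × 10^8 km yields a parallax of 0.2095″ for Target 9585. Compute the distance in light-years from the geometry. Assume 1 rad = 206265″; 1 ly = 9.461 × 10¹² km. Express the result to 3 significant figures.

θ = 0.2095″ = 0.2095/206265 = 1.0157 × 10^-6 rad.
d = B/θ = (1.496 × 10^8) / (1.0157 × 10^-6) = 1.4729 × 10^14 km = (1.4729 × 10^14) / (9.461 × 10^12) ly = 15.568 ly.

15.6 ly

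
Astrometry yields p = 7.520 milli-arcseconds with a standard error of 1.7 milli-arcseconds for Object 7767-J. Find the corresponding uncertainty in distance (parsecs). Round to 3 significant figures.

30.1 pc

d = 1/p, so σ_d = σ_p / p².
σ_d = 0.00170 / (0.007520)² = 0.00170 / 0.00005655 = 30.062 pc.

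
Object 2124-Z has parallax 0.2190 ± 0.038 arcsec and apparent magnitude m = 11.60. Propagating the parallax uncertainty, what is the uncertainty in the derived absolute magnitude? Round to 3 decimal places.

M = m − 5 log₁₀ d + 5 = m + 5 log₁₀ p + 5, so ∂M/∂p = 5/(p ln 10).
σ_M = (5/ln 10) · (σ_p/p) = 2.1715 × 0.038/0.2190 = 2.1715 × 0.17352 = 0.3768.

σ_M = 0.377 mag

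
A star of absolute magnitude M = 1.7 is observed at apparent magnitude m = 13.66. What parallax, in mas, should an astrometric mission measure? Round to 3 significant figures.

m − M = 13.66 − 1.7 = 11.96.
d = 10^((m−M)/5 + 1) = 10^3.392 = 2466 pc.
p = 1/d = 1/2466 = 0.00040552 arcsec = 0.40552 mas.

0.406 mas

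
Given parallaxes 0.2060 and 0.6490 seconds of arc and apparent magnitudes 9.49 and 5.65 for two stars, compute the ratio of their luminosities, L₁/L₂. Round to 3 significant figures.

L₁/L₂ = 0.289

d₁ = 1/p₁ = 1/0.2060″ = 4.8544 pc; d₂ = 1/p₂ = 1/0.6490″ = 1.5408 pc.
M₁ = m₁ − 5 log₁₀ d₁ + 5 = 9.49 − 3.4307 + 5 = 11.0593.
M₂ = 5.65 − 0.9387 + 5 = 9.7113.
L₁/L₂ = 10^(0.4(M₂ − M₁)) = 10^(0.4 × (-1.3480)) = 10^(-0.53920) = 0.28893.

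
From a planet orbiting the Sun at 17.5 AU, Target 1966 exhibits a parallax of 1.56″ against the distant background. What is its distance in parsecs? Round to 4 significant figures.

11.22 pc

With baseline B (in AU) and parallax p (in arcsec), d = B/p parsecs.
d = 17.5 / 1.56 = 11.218 pc.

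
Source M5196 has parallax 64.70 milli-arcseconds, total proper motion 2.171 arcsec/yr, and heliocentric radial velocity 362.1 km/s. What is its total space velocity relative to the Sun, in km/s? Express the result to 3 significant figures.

395 km/s

d = 1/p = 1/0.06470″ = 15.456 pc.
v_t = 4.740 μ d = 4.740 × 2.171 × 15.456 = 159.05 km/s.
v = √(v_r² + v_t²) = √(362.1² + 159.05²) = √156413 = 395.49 km/s.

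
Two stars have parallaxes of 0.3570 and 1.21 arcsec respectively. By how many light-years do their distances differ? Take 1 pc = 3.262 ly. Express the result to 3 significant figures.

d_A = 1/0.3570″ = 2.8011 pc; d_B = 1/1.210″ = 0.82645 pc.
|d_B − d_A| = |0.82645 − 2.8011| = 1.9747 pc = 1.9747 × 3.262 ly = 6.4415 ly.

6.44 ly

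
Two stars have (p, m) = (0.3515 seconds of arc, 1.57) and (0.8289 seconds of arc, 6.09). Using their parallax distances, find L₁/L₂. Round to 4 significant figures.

d₁ = 1/p₁ = 1/0.3515″ = 2.845 pc; d₂ = 1/p₂ = 1/0.8289″ = 1.2064 pc.
M₁ = m₁ − 5 log₁₀ d₁ + 5 = 1.57 − 2.2704 + 5 = 4.2996.
M₂ = 6.09 − 0.4075 + 5 = 10.6825.
L₁/L₂ = 10^(0.4(M₂ − M₁)) = 10^(0.4 × 6.3829) = 10^2.55316 = 357.4.

L₁/L₂ = 357.4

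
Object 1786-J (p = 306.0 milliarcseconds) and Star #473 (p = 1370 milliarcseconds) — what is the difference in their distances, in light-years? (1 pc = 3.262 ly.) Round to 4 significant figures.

8.279 ly

d_A = 1/0.3060″ = 3.268 pc; d_B = 1/1.370″ = 0.72993 pc.
|d_B − d_A| = |0.72993 − 3.268| = 2.5381 pc = 2.5381 × 3.262 ly = 8.2793 ly.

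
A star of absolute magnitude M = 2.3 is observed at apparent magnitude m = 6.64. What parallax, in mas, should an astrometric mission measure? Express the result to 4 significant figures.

m − M = 6.64 − 2.3 = 4.34.
d = 10^((m−M)/5 + 1) = 10^1.868 = 73.79 pc.
p = 1/d = 1/73.79 = 0.013552 arcsec = 13.552 mas.

13.55 mas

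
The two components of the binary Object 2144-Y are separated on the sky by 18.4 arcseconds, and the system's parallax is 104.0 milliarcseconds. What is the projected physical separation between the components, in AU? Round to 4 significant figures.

176.9 AU

d = 1/p = 1/0.1040″ = 9.6154 pc.
At distance d (pc), an angle of θ arcsec spans θ·d AU: s = 18.4 × 9.6154 = 176.92 AU.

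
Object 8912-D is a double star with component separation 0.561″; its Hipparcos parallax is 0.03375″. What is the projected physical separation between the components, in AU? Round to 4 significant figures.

d = 1/p = 1/0.03375″ = 29.63 pc.
At distance d (pc), an angle of θ arcsec spans θ·d AU: s = 0.561 × 29.63 = 16.622 AU.

16.62 AU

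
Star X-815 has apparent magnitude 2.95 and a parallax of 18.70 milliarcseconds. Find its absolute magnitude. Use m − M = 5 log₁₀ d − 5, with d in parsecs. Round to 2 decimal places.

M = -0.69

d = 1/p = 1/0.01870″ = 53.476 pc.
m − M = 5 log₁₀(53.476) − 5 = 8.6408 − 5 = 3.6408.
M = m − (m − M) = 2.95 − 3.6408 = -0.69.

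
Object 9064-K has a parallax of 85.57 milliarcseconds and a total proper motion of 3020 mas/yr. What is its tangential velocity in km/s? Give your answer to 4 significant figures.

d = 1/p = 1/0.08557″ = 11.686 pc.
μ = 3020 mas/yr = 3.02 ″/yr.
v_t = 4.74 × μ × d = 4.74 × 3.02 × 11.686 = 167.28 km/s.

167.3 km/s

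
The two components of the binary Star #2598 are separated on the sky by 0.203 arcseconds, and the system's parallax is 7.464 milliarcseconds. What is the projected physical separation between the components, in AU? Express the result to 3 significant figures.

27.2 AU

d = 1/p = 1/0.007464″ = 133.98 pc.
At distance d (pc), an angle of θ arcsec spans θ·d AU: s = 0.203 × 133.98 = 27.198 AU.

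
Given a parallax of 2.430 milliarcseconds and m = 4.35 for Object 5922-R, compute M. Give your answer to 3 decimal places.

d = 1/p = 1/0.002430″ = 411.52 pc.
m − M = 5 log₁₀(411.52) − 5 = 13.0720 − 5 = 8.0720.
M = m − (m − M) = 4.35 − 8.0720 = -3.722.

M = -3.722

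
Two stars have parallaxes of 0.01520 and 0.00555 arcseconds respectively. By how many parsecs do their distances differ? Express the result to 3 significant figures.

114 pc

d_A = 1/0.01520″ = 65.789 pc; d_B = 1/0.005550″ = 180.18 pc.
|d_B − d_A| = |180.18 − 65.789| = 114.39 pc.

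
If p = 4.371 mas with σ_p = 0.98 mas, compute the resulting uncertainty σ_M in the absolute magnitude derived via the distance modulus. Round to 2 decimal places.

M = m − 5 log₁₀ d + 5 = m + 5 log₁₀ p + 5, so ∂M/∂p = 5/(p ln 10).
σ_M = (5/ln 10) · (σ_p/p) = 2.1715 × 0.98/4.371 = 2.1715 × 0.2242 = 0.48685.

σ_M = 0.49 mag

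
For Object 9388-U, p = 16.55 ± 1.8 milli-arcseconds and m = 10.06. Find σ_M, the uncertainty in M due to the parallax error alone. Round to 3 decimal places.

σ_M = 0.236 mag

M = m − 5 log₁₀ d + 5 = m + 5 log₁₀ p + 5, so ∂M/∂p = 5/(p ln 10).
σ_M = (5/ln 10) · (σ_p/p) = 2.1715 × 1.8/16.55 = 2.1715 × 0.10876 = 0.23617.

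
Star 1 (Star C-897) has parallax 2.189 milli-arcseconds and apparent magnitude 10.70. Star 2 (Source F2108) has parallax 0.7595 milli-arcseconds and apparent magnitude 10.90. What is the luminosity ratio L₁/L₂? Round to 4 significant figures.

L₁/L₂ = 0.1447

d₁ = 1/p₁ = 1/0.002189″ = 456.83 pc; d₂ = 1/p₂ = 1/0.0007595″ = 1316.7 pc.
M₁ = m₁ − 5 log₁₀ d₁ + 5 = 10.70 − 13.2988 + 5 = 2.4012.
M₂ = 10.90 − 15.5974 + 5 = 0.3026.
L₁/L₂ = 10^(0.4(M₂ − M₁)) = 10^(0.4 × (-2.0986)) = 10^(-0.83944) = 0.14473.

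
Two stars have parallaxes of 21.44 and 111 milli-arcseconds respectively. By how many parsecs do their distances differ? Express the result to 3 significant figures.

37.6 pc

d_A = 1/0.02144″ = 46.642 pc; d_B = 1/0.1110″ = 9.009 pc.
|d_B − d_A| = |9.009 − 46.642| = 37.633 pc.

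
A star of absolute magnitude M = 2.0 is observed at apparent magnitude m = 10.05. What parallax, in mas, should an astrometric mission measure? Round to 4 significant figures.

m − M = 10.05 − 2.0 = 8.05.
d = 10^((m−M)/5 + 1) = 10^2.610 = 407.38 pc.
p = 1/d = 1/407.38 = 0.0024547 arcsec = 2.4547 mas.

2.455 mas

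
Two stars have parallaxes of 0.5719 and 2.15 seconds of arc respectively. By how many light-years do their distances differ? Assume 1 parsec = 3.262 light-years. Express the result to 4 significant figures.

d_A = 1/0.5719″ = 1.7486 pc; d_B = 1/2.150″ = 0.46512 pc.
|d_B − d_A| = |0.46512 − 1.7486| = 1.2835 pc = 1.2835 × 3.262 ly = 4.1868 ly.

4.187 ly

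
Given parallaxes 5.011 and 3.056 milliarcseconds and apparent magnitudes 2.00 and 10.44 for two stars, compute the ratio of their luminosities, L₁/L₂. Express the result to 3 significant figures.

d₁ = 1/p₁ = 1/0.005011″ = 199.56 pc; d₂ = 1/p₂ = 1/0.003056″ = 327.23 pc.
M₁ = m₁ − 5 log₁₀ d₁ + 5 = 2.00 − 11.5004 + 5 = -4.5004.
M₂ = 10.44 − 12.5743 + 5 = 2.8657.
L₁/L₂ = 10^(0.4(M₂ − M₁)) = 10^(0.4 × 7.3661) = 10^2.94644 = 883.98.

L₁/L₂ = 884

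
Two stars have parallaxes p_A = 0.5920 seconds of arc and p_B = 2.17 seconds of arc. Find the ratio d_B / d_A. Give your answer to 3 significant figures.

0.273

Since d = 1/p, d_B/d_A = p_A/p_B.
= 0.5920 / 2.17 = 0.27281.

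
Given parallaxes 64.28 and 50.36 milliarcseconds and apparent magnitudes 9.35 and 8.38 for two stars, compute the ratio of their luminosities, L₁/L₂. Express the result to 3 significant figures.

d₁ = 1/p₁ = 1/0.06428″ = 15.557 pc; d₂ = 1/p₂ = 1/0.05036″ = 19.857 pc.
M₁ = m₁ − 5 log₁₀ d₁ + 5 = 9.35 − 5.9596 + 5 = 8.3904.
M₂ = 8.38 − 6.4896 + 5 = 6.8904.
L₁/L₂ = 10^(0.4(M₂ − M₁)) = 10^(0.4 × (-1.5000)) = 10^(-0.60000) = 0.25119.

L₁/L₂ = 0.251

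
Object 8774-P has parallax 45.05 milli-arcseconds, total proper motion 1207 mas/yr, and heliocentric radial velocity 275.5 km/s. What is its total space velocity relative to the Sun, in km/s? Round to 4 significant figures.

d = 1/p = 1/0.04505″ = 22.198 pc.
μ = 1207 mas/yr = 1.207 ″/yr.
v_t = 4.740 μ d = 4.740 × 1.207 × 22.198 = 127 km/s.
v = √(v_r² + v_t²) = √(275.5² + 127²) = √92029.3 = 303.36 km/s.

303.4 km/s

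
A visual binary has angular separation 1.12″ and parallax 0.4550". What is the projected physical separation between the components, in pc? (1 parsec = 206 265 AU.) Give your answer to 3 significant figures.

d = 1/p = 1/0.4550″ = 2.1978 pc.
At distance d (pc), an angle of θ arcsec spans θ·d AU: s = 1.12 × 2.1978 = 2.4615 AU.
= 2.4615 / 206265 = 1.1934 × 10^-5 pc.

1.19 × 10^-5 pc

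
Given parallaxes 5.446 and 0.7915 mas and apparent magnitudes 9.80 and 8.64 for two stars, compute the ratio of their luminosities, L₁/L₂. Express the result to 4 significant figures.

d₁ = 1/p₁ = 1/0.005446″ = 183.62 pc; d₂ = 1/p₂ = 1/0.0007915″ = 1263.4 pc.
M₁ = m₁ − 5 log₁₀ d₁ + 5 = 9.80 − 11.3196 + 5 = 3.4804.
M₂ = 8.64 − 15.5077 + 5 = -1.8677.
L₁/L₂ = 10^(0.4(M₂ − M₁)) = 10^(0.4 × (-5.3481)) = 10^(-2.13924) = 0.007257.

L₁/L₂ = 0.007257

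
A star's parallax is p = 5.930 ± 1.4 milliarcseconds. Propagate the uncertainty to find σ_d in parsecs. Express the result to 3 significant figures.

d = 1/p, so σ_d = σ_p / p².
σ_d = 0.00140 / (0.005930)² = 0.00140 / 0.000035165 = 39.812 pc.

39.8 pc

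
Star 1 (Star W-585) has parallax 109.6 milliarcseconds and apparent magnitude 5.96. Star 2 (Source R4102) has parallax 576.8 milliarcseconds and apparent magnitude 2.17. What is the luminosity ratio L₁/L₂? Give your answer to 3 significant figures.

L₁/L₂ = 0.844

d₁ = 1/p₁ = 1/0.1096″ = 9.1241 pc; d₂ = 1/p₂ = 1/0.5768″ = 1.7337 pc.
M₁ = m₁ − 5 log₁₀ d₁ + 5 = 5.96 − 4.8010 + 5 = 6.1590.
M₂ = 2.17 − 1.1949 + 5 = 5.9751.
L₁/L₂ = 10^(0.4(M₂ − M₁)) = 10^(0.4 × (-0.1839)) = 10^(-0.07356) = 0.84419.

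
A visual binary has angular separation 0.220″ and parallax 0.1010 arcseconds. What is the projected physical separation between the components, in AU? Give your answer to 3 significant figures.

2.18 AU

d = 1/p = 1/0.1010″ = 9.901 pc.
At distance d (pc), an angle of θ arcsec spans θ·d AU: s = 0.220 × 9.901 = 2.1782 AU.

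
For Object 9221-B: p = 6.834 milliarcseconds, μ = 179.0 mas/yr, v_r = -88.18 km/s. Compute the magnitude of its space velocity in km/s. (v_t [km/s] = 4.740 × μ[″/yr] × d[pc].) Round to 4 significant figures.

d = 1/p = 1/0.006834″ = 146.33 pc.
μ = 179.0 mas/yr = 0.1790 ″/yr.
v_t = 4.740 μ d = 4.740 × 0.1790 × 146.33 = 124.16 km/s.
v = √(v_r² + v_t²) = √((-88.18)² + 124.16²) = √23191.4 = 152.29 km/s.

152.3 km/s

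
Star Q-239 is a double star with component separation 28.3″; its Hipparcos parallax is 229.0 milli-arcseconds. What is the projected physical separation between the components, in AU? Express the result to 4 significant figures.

d = 1/p = 1/0.2290″ = 4.3668 pc.
At distance d (pc), an angle of θ arcsec spans θ·d AU: s = 28.3 × 4.3668 = 123.58 AU.

123.6 AU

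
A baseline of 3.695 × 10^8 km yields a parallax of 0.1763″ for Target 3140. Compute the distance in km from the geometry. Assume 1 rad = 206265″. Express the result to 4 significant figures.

θ = 0.1763″ = 0.1763/206265 = 8.5473 × 10^-7 rad.
d = B/θ = (3.695 × 10^8) / (8.5473 × 10^-7) = 4.3230 × 10^14 km.

4.323 × 10^14 km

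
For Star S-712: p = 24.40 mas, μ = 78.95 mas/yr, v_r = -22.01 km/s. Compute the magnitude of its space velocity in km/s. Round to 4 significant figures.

d = 1/p = 1/0.02440″ = 40.984 pc.
μ = 78.95 mas/yr = 0.07895 ″/yr.
v_t = 4.740 μ d = 4.740 × 0.07895 × 40.984 = 15.337 km/s.
v = √(v_r² + v_t²) = √((-22.01)² + 15.337²) = √719.664 = 26.827 km/s.

26.83 km/s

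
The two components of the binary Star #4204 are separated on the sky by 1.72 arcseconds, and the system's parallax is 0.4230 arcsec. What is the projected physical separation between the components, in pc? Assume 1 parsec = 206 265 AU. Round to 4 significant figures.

d = 1/p = 1/0.4230″ = 2.3641 pc.
At distance d (pc), an angle of θ arcsec spans θ·d AU: s = 1.72 × 2.3641 = 4.0663 AU.
= 4.0663 / 206265 = 1.9714 × 10^-5 pc.

1.971 × 10^-5 pc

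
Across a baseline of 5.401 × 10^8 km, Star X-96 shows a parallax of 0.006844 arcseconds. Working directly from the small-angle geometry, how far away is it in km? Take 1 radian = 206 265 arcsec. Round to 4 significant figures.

1.628 × 10^16 km

θ = 0.006844″ = 0.006844/206265 = 3.3181 × 10^-8 rad.
d = B/θ = (5.401 × 10^8) / (3.3181 × 10^-8) = 1.6277 × 10^16 km.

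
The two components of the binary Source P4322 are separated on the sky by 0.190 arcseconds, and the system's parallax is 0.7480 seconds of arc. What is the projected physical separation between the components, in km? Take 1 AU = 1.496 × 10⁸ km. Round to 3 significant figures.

d = 1/p = 1/0.7480″ = 1.3369 pc.
At distance d (pc), an angle of θ arcsec spans θ·d AU: s = 0.190 × 1.3369 = 0.25401 AU.
= 0.25401 × 1.496 × 10⁸ km = 3.8000 × 10^7 km.

3.80 × 10^7 km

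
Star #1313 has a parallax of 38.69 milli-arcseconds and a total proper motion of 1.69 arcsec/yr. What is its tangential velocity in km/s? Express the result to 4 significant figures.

207.0 km/s

d = 1/p = 1/0.03869″ = 25.846 pc.
v_t = 4.74 × μ × d = 4.74 × 1.69 × 25.846 = 207.04 km/s.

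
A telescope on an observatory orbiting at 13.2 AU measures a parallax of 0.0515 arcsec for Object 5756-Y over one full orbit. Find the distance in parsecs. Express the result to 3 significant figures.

With baseline B (in AU) and parallax p (in arcsec), d = B/p parsecs.
d = 13.2 / 0.0515 = 256.31 pc.

256 pc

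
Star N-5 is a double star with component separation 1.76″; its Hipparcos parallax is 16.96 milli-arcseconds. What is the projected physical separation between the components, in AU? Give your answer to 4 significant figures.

103.8 AU

d = 1/p = 1/0.01696″ = 58.962 pc.
At distance d (pc), an angle of θ arcsec spans θ·d AU: s = 1.76 × 58.962 = 103.77 AU.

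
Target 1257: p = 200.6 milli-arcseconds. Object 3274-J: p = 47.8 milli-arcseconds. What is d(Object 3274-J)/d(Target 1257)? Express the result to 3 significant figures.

Since d = 1/p, d_B/d_A = p_A/p_B.
= 200.6 / 47.8 = 4.1967.

4.20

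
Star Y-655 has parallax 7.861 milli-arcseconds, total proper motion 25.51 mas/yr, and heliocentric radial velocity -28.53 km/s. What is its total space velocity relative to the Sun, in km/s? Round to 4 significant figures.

32.41 km/s

d = 1/p = 1/0.007861″ = 127.21 pc.
μ = 25.51 mas/yr = 0.02551 ″/yr.
v_t = 4.740 μ d = 4.740 × 0.02551 × 127.21 = 15.382 km/s.
v = √(v_r² + v_t²) = √((-28.53)² + 15.382²) = √1050.57 = 32.412 km/s.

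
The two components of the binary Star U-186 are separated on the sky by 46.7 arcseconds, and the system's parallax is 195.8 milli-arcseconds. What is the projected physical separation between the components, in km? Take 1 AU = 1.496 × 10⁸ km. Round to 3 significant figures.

d = 1/p = 1/0.1958″ = 5.1073 pc.
At distance d (pc), an angle of θ arcsec spans θ·d AU: s = 46.7 × 5.1073 = 238.51 AU.
= 238.51 × 1.496 × 10⁸ km = 3.5681 × 10^10 km.

3.57 × 10^10 km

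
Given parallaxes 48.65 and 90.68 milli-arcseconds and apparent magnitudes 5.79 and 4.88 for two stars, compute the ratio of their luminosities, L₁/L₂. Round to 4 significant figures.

d₁ = 1/p₁ = 1/0.04865″ = 20.555 pc; d₂ = 1/p₂ = 1/0.09068″ = 11.028 pc.
M₁ = m₁ − 5 log₁₀ d₁ + 5 = 5.79 − 6.5646 + 5 = 4.2254.
M₂ = 4.88 − 5.2125 + 5 = 4.6675.
L₁/L₂ = 10^(0.4(M₂ − M₁)) = 10^(0.4 × 0.4421) = 10^0.17684 = 1.5026.

L₁/L₂ = 1.503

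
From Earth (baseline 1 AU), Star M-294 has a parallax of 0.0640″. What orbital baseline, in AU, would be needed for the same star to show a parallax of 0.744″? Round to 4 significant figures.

11.63 AU

Parallax scales linearly with baseline: p ∝ B, so B = p_target / p_Earth × 1 AU.
B = 0.744 / 0.0640 = 11.625 AU.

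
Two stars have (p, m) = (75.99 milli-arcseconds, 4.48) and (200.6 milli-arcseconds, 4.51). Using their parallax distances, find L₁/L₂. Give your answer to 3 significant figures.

d₁ = 1/p₁ = 1/0.07599″ = 13.16 pc; d₂ = 1/p₂ = 1/0.2006″ = 4.985 pc.
M₁ = m₁ − 5 log₁₀ d₁ + 5 = 4.48 − 5.5963 + 5 = 3.8837.
M₂ = 4.51 − 3.4883 + 5 = 6.0217.
L₁/L₂ = 10^(0.4(M₂ − M₁)) = 10^(0.4 × 2.1380) = 10^0.85520 = 7.1647.

L₁/L₂ = 7.16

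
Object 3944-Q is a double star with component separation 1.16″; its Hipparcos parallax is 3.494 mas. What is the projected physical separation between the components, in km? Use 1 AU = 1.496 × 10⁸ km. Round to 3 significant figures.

d = 1/p = 1/0.003494″ = 286.2 pc.
At distance d (pc), an angle of θ arcsec spans θ·d AU: s = 1.16 × 286.2 = 331.99 AU.
= 331.99 × 1.496 × 10⁸ km = 4.9666 × 10^10 km.

4.97 × 10^10 km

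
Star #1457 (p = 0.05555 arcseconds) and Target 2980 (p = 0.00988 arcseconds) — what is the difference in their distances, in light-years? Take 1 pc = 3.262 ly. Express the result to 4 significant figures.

d_A = 1/0.05555″ = 18.002 pc; d_B = 1/0.009880″ = 101.21 pc.
|d_B − d_A| = |101.21 − 18.002| = 83.208 pc = 83.208 × 3.262 ly = 271.42 ly.

271.4 ly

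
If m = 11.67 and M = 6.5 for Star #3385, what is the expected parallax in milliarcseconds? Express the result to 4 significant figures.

9.247 mas

m − M = 11.67 − 6.5 = 5.17.
d = 10^((m−M)/5 + 1) = 10^2.034 = 108.14 pc.
p = 1/d = 1/108.14 = 0.0092473 arcsec = 9.2473 mas.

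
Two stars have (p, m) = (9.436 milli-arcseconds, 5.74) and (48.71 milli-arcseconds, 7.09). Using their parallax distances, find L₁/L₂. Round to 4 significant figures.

L₁/L₂ = 92.40

d₁ = 1/p₁ = 1/0.009436″ = 105.98 pc; d₂ = 1/p₂ = 1/0.04871″ = 20.53 pc.
M₁ = m₁ − 5 log₁₀ d₁ + 5 = 5.74 − 10.1261 + 5 = 0.6139.
M₂ = 7.09 − 6.5619 + 5 = 5.5281.
L₁/L₂ = 10^(0.4(M₂ − M₁)) = 10^(0.4 × 4.9142) = 10^1.96568 = 92.402.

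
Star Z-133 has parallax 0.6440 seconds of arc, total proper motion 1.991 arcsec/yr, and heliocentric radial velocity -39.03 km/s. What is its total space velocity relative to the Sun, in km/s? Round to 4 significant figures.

d = 1/p = 1/0.6440″ = 1.5528 pc.
v_t = 4.740 μ d = 4.740 × 1.991 × 1.5528 = 14.654 km/s.
v = √(v_r² + v_t²) = √((-39.03)² + 14.654²) = √1738.08 = 41.69 km/s.

41.69 km/s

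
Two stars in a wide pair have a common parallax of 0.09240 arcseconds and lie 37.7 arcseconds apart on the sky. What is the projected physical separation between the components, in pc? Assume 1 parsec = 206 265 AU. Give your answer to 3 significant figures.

d = 1/p = 1/0.09240″ = 10.823 pc.
At distance d (pc), an angle of θ arcsec spans θ·d AU: s = 37.7 × 10.823 = 408.03 AU.
= 408.03 / 206265 = 0.0019782 pc.

0.00198 pc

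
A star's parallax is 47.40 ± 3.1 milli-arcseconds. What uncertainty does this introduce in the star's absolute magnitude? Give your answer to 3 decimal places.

σ_M = 0.142 mag

M = m − 5 log₁₀ d + 5 = m + 5 log₁₀ p + 5, so ∂M/∂p = 5/(p ln 10).
σ_M = (5/ln 10) · (σ_p/p) = 2.1715 × 3.1/47.40 = 2.1715 × 0.065401 = 0.14202.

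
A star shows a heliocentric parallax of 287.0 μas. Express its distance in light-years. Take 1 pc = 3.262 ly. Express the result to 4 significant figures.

p = 287.0 μas = 0.0002870 arcsec.
d = 1/p = 1/0.0002870 = 3484.3 pc.
In light-years: 3484.3 × 3.262 = 11366 ly.

11370 light years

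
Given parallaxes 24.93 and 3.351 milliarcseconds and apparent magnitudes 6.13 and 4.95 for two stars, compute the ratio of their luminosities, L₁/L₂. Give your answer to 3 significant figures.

L₁/L₂ = 0.00609

d₁ = 1/p₁ = 1/0.02493″ = 40.112 pc; d₂ = 1/p₂ = 1/0.003351″ = 298.42 pc.
M₁ = m₁ − 5 log₁₀ d₁ + 5 = 6.13 − 8.0164 + 5 = 3.1136.
M₂ = 4.95 − 12.3741 + 5 = -2.4241.
L₁/L₂ = 10^(0.4(M₂ − M₁)) = 10^(0.4 × (-5.5377)) = 10^(-2.21508) = 0.0060942.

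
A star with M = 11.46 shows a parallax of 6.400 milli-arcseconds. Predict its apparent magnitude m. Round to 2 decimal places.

m = 17.43

d = 1/p = 1/0.006400″ = 156.25 pc.
m − M = 5 log₁₀ d − 5 = 5 log₁₀(156.25) − 5 = 10.9691 − 5 = 5.9691.
m = M + (m − M) = 11.46 + 5.9691 = 17.43.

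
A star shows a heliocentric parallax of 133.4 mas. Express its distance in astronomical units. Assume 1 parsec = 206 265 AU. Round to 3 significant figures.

p = 133.4 mas = 0.1334 arcsec.
d = 1/p = 1/0.1334 = 7.4963 pc.
In AU: 7.4963 × 206265 = 1.5462 × 10^6 AU.

1.55 × 10^6 AU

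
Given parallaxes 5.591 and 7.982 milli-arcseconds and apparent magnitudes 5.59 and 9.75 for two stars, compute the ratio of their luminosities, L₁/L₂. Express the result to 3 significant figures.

d₁ = 1/p₁ = 1/0.005591″ = 178.86 pc; d₂ = 1/p₂ = 1/0.007982″ = 125.28 pc.
M₁ = m₁ − 5 log₁₀ d₁ + 5 = 5.59 − 11.2626 + 5 = -0.6726.
M₂ = 9.75 − 10.4894 + 5 = 4.2606.
L₁/L₂ = 10^(0.4(M₂ − M₁)) = 10^(0.4 × 4.9332) = 10^1.97328 = 94.033.

L₁/L₂ = 94.0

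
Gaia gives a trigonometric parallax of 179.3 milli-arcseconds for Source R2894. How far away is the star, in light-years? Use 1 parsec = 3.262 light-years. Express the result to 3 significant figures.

18.2 light years

p = 179.3 milli-arcseconds = 0.1793 arcsec.
d = 1/p = 1/0.1793 = 5.5772 pc.
In light-years: 5.5772 × 3.262 = 18.193 ly.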